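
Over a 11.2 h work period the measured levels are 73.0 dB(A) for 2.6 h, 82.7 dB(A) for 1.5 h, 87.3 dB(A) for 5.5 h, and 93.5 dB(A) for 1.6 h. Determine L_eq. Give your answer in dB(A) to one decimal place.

87.9 dB(A)

The energy average is taken in the linear domain: L_eq = 10·log₁₀[(Σ tᵢ·10^(Lᵢ/10))/T], T = 11.2 h.
Σ tᵢ·10^(Lᵢ/10) = 2.6·10^(73.0/10) + 1.5·10^(82.7/10) + 5.5·10^(87.3/10) + 1.6·10^(93.5/10) = 6.867e+09.
L_eq = 10·log₁₀(6.867e+09/11.2) = 87.88 dB(A).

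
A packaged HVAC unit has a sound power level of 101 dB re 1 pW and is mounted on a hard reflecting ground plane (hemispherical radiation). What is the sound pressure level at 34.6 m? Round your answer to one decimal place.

62.2 dB

L_p = L_w − 10·log₁₀(2π·r²) with r = 34.6 m.
2π·r² = 7522 m², 10·log₁₀ of that is 38.763 dB.
L_p = 101 − 38.763 = 62.24 dB.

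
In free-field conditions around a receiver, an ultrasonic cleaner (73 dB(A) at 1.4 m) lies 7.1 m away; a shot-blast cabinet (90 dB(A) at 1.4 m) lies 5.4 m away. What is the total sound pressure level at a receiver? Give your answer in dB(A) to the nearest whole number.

78 dB(A)

Apply inverse-square spreading to bring every level to the receiver, then sum 10^(L/10).
ultrasonic cleaner: 73 − 20·log₁₀(7.1/1.4) = 73 − 14.10 = 58.90 dB(A).
shot-blast cabinet: 90 − 20·log₁₀(5.4/1.4) = 90 − 11.73 = 78.27 dB(A).
Σ 10^(L/10) = 6.799e+07 → L_total = 10·log₁₀(6.799e+07) = 78.32 dB(A).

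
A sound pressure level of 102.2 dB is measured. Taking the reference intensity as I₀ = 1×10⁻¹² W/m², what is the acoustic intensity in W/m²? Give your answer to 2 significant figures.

L = 10·log₁₀(I/I₀) ⇒ I = I₀·10^(L/10) = 10⁻¹² × 10^10.22.

0.017 W/m²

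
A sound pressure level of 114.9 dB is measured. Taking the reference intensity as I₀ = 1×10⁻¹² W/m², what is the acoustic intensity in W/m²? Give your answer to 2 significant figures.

L = 10·log₁₀(I/I₀) ⇒ I = I₀·10^(L/10) = 10⁻¹² × 10^11.49.

0.31 W/m²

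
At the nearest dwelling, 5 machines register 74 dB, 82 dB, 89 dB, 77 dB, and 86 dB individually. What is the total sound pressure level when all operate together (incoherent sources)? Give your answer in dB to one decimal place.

For uncorrelated sources the intensities add, so convert each level to linear form, sum, and take 10·log₁₀ of the total.
Σ 10^(L/10) = 10^(74/10) + 10^(82/10) + 10^(89/10) + 10^(77/10) + 10^(86/10) = 1.426e+09.
L_total = 10·log₁₀(1.426e+09) = 91.54 dB.

91.5 dB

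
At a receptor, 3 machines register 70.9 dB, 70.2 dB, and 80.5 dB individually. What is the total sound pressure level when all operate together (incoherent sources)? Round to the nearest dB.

Incoherent sources combine by intensity addition: L_total = 10·log₁₀(Σ 10^(L_i/10)).
Σ 10^(L/10) = 10^(70.9/10) + 10^(70.2/10) + 10^(80.5/10) = 1.350e+08.
L_total = 10·log₁₀(1.350e+08) = 81.30 dB.

81 dB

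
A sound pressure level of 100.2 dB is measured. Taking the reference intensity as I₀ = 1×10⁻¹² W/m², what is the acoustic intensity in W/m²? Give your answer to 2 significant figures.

I/I₀ = 10^(100.2/10) = 1.047e+10, so I = 1.047e+10 × 10⁻¹² W/m².

0.010 W/m²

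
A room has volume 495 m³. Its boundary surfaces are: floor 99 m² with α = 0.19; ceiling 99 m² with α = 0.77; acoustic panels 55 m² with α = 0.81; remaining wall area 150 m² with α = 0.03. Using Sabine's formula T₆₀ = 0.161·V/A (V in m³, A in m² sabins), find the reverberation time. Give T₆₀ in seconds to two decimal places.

0.55 s

A = Σ Sᵢαᵢ = 99·0.19 + 99·0.77 + 55·0.81 + 150·0.03 = 144.09 m².
T₆₀ = 0.161 × 495 / 144.09 = 0.553 s.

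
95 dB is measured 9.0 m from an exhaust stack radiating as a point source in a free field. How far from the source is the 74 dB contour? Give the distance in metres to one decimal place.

The 21.0 dB drop corresponds to a distance ratio of 10^(21.0/20) for a point source.
r₂ = 9.0·10^((95−74)/20) = 9.0·10^(21.0/20) = 100.98 m.

101.0 m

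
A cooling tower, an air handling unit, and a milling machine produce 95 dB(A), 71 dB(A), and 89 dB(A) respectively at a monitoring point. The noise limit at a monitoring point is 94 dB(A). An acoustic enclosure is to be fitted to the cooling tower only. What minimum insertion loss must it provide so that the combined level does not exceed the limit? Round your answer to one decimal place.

2.7 dB

Everything except the cooling tower sums to 10^(71/10) + 10^(89/10) = 8.069e+08 in linear terms, 89.07 dB(A).
The limit corresponds to 10^(94/10) = 2.512e+09; subtracting the fixed part leaves 1.705e+09 for the cooling tower, i.e. 92.32 dB(A).
Required insertion loss = 95 − 92.32 = 2.68 dB.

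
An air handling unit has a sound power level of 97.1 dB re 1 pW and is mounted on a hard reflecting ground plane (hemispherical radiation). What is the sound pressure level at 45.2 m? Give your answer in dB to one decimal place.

L_p = L_w − 10·log₁₀(2π·r²) with r = 45.2 m.
2π·r² = 1.284e+04 m², 10·log₁₀ of that is 41.085 dB.
L_p = 97.1 − 41.085 = 56.02 dB.

56.0 dB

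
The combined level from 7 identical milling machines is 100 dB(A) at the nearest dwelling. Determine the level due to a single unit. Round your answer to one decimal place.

91.5 dB(A)

For N identical incoherent sources L_total = L₁ + 10·log₁₀ N, so L₁ = 100 − 10·log₁₀(7) = 100 − 8.451.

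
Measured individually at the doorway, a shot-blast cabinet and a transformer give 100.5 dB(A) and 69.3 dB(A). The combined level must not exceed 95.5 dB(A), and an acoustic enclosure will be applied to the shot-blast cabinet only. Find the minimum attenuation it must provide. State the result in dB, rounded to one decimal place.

Fixed contribution from the other source: Σ 10^(L/10) = 10^(69.3/10) = 8.511e+06 (69.30 dB(A)).
The limit corresponds to 10^(95.5/10) = 3.548e+09; subtracting the fixed part leaves 3.540e+09 for the shot-blast cabinet, i.e. 95.49 dB(A).
So the shot-blast cabinet must be reduced from 100.5 to 95.49 dB(A): IL = 5.01 dB.

5.0 dB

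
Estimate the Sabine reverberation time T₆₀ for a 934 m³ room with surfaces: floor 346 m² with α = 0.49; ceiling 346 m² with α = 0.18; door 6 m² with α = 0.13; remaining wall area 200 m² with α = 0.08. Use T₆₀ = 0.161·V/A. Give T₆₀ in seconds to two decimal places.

0.60 s

A = Σ Sᵢαᵢ = 346·0.49 + 346·0.18 + 6·0.13 + 200·0.08 = 248.60 m².
T₆₀ = 0.161 × 934 / 248.60 = 0.605 s.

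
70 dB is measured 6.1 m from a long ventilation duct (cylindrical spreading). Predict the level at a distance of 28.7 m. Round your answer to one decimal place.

63.3 dB

Line-source attenuation: ΔL = 10·log₁₀(r₂/r₁) = 10·log₁₀(28.7/6.1) = 6.726 dB.
L₂ = 70 − 10·log₁₀(28.7/6.1) = 70 − 6.726 = 63.27 dB.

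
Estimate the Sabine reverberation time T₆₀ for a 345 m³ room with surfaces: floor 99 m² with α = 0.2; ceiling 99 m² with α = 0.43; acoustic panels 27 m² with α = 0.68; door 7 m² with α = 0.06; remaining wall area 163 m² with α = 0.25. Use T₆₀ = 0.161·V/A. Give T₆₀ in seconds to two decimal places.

A = Σ Sᵢαᵢ = 99·0.2 + 99·0.43 + 27·0.68 + 7·0.06 + 163·0.25 = 121.90 m².
T₆₀ = 0.161·V/A = 0.161·345/121.90 = 0.456 s.

0.46 s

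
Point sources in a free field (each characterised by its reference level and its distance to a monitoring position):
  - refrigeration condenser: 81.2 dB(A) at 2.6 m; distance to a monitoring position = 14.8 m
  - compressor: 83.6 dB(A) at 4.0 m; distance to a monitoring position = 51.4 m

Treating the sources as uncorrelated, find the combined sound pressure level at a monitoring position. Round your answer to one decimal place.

Apply inverse-square spreading to bring every level to the receiver, then sum 10^(L/10).
refrigeration condenser: 81.2 − 20·log₁₀(14.8/2.6) = 81.2 − 15.11 = 66.09 dB(A).
compressor: 83.6 − 20·log₁₀(51.4/4.0) = 83.6 − 22.18 = 61.42 dB(A).
Σ 10^(L/10) = 5.456e+06 → L_total = 10·log₁₀(5.456e+06) = 67.37 dB(A).

67.4 dB(A)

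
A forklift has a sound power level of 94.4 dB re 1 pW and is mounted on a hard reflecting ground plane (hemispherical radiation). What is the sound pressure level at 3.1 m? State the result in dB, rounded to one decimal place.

76.6 dB

L_p = L_w − 10·log₁₀(2π·r²) with r = 3.1 m.
2π·r² = 60.38 m², 10·log₁₀ of that is 17.809 dB.
L_p = 94.4 − 17.809 = 76.59 dB.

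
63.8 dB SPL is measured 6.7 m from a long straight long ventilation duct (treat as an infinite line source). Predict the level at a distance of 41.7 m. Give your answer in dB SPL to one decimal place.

For a line source, L₂ = L₁ − 10·log₁₀(r₂/r₁).
L₂ = 63.8 − 10·log₁₀(41.7/6.7) = 63.8 − 7.941 = 55.86 dB SPL.

55.9 dB SPL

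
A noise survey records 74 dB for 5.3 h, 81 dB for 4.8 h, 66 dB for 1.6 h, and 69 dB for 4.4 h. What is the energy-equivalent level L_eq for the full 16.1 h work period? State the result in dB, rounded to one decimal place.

76.8 dB

The energy average is taken in the linear domain: L_eq = 10·log₁₀[(Σ tᵢ·10^(Lᵢ/10))/T], T = 16.1 h.
Σ tᵢ·10^(Lᵢ/10) = 5.3·10^(74/10) + 4.8·10^(81/10) + 1.6·10^(66/10) + 4.4·10^(69/10) = 7.787e+08.
L_eq = 10·log₁₀(7.787e+08/16.1) = 76.85 dB.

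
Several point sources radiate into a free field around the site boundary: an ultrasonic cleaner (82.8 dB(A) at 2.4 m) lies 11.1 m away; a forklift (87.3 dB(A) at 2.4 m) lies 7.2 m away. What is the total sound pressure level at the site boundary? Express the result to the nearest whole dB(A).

Apply inverse-square spreading to bring every level to the receiver, then sum 10^(L/10).
ultrasonic cleaner: 82.8 − 20·log₁₀(11.1/2.4) = 82.8 − 13.30 = 69.50 dB(A).
forklift: 87.3 − 20·log₁₀(7.2/2.4) = 87.3 − 9.54 = 77.76 dB(A).
Σ 10^(L/10) = 6.858e+07 → L_total = 10·log₁₀(6.858e+07) = 78.36 dB(A).

78 dB(A)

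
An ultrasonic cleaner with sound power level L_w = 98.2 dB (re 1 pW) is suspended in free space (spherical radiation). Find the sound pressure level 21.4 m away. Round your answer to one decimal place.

L_p = L_w − 10·log₁₀(4π·r²) with r = 21.4 m.
4π·r² = 5755 m², 10·log₁₀ of that is 37.600 dB.
L_p = 98.2 − 37.600 = 60.60 dB.

60.6 dB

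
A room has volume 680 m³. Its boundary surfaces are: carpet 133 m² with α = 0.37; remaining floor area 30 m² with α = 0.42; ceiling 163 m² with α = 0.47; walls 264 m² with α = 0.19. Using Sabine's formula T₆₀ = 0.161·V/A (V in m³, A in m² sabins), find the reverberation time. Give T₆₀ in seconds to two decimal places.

0.58 s

Summing Sᵢαᵢ: 133·0.37 + 30·0.42 + 163·0.47 + 264·0.19 = 188.58 m².
T₆₀ = 0.161 × 680 / 188.58 = 0.581 s.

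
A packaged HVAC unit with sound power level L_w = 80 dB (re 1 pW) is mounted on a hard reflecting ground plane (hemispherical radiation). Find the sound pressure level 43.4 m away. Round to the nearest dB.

Free-field hemispherical radiation: L_p = L_w − 10·log₁₀(2π·r²), r = 43.4 m.
2π·r² = 1.183e+04 m², 10·log₁₀ of that is 40.732 dB.
L_p = 80 − 40.732 = 39.27 dB.

39 dB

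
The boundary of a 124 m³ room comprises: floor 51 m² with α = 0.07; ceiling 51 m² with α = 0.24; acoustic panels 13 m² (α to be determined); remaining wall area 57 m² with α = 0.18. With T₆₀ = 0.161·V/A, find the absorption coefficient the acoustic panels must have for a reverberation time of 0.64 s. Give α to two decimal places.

0.39

A = 0.161·V/T₆₀ = 0.161·124/0.64 = 31.19 m² sabins.
Absorption from the other surfaces = 51·0.07 + 51·0.24 + 57·0.18 = 26.07 m², so the acoustic panels must supply 5.12 m² over 13 m².
α = 5.12/13 = 0.394.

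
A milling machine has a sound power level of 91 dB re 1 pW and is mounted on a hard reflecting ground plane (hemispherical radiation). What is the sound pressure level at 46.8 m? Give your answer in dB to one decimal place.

The power spreads over a hemisphere of area 2π·r², so L_p = L_w − 10·log₁₀(2π·r²).
2π·r² = 1.376e+04 m², 10·log₁₀ of that is 41.387 dB.
L_p = 91 − 41.387 = 49.61 dB.

49.6 dB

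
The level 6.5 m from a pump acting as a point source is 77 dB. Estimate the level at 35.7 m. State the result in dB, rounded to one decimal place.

62.2 dB

For a point source, L₂ = L₁ − 20·log₁₀(r₂/r₁).
L₂ = 77 − 20·log₁₀(35.7/6.5) = 77 − 14.795 = 62.20 dB.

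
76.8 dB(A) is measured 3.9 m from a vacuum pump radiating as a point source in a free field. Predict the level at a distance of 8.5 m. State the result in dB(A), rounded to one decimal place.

70.0 dB(A)

For a point source, L₂ = L₁ − 20·log₁₀(r₂/r₁).
L₂ = 76.8 − 20·log₁₀(8.5/3.9) = 76.8 − 6.767 = 70.03 dB(A).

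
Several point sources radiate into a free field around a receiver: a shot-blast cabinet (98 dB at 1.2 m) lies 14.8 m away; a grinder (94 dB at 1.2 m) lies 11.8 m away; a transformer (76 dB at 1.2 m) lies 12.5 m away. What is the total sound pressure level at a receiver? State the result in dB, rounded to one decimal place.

Apply inverse-square spreading to bring every level to the receiver, then sum 10^(L/10).
shot-blast cabinet: 98 − 20·log₁₀(14.8/1.2) = 98 − 21.82 = 76.18 dB.
grinder: 94 − 20·log₁₀(11.8/1.2) = 94 − 19.85 = 74.15 dB.
transformer: 76 − 20·log₁₀(12.5/1.2) = 76 − 20.35 = 55.65 dB.
Σ 10^(L/10) = 6.782e+07 → L_total = 10·log₁₀(6.782e+07) = 78.31 dB.

78.3 dB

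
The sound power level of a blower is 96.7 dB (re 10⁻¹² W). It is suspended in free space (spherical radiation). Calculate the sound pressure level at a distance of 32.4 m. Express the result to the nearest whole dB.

Free-field spherical radiation: L_p = L_w − 10·log₁₀(4π·r²), r = 32.4 m.
4π·r² = 1.319e+04 m², 10·log₁₀ of that is 41.203 dB.
L_p = 96.7 − 41.203 = 55.50 dB.

55 dB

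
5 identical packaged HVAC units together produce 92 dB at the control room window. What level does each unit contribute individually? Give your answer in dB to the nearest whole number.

For N identical incoherent sources L_total = L₁ + 10·log₁₀ N, so L₁ = 92 − 10·log₁₀(5) = 92 − 6.990.

85 dB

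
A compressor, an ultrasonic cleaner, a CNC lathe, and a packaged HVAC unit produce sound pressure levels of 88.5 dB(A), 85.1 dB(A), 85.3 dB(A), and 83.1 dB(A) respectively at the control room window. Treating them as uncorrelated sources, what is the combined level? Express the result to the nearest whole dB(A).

92 dB(A)

Incoherent sources combine by intensity addition: L_total = 10·log₁₀(Σ 10^(L_i/10)).
Σ 10^(L/10) = 10^(88.5/10) + 10^(85.1/10) + 10^(85.3/10) + 10^(83.1/10) = 1.575e+09.
L_total = 10·log₁₀(1.575e+09) = 91.97 dB(A).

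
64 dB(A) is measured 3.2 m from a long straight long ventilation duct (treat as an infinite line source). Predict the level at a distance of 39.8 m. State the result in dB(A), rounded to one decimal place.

For a line source, L₂ = L₁ − 10·log₁₀(r₂/r₁).
L₂ = 64 − 10·log₁₀(39.8/3.2) = 64 − 10.947 = 53.05 dB(A).

53.1 dB(A)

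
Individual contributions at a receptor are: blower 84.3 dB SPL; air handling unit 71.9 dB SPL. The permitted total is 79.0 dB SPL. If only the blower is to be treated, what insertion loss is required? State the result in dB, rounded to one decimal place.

6.2 dB

The untreated sources together contribute 10^(71.9/10) = 1.549e+07, i.e. 71.90 dB SPL.
The limit corresponds to 10^(79.0/10) = 7.943e+07; subtracting the fixed part leaves 6.394e+07 for the blower, i.e. 78.06 dB SPL.
So the blower must be reduced from 84.3 to 78.06 dB SPL: IL = 6.24 dB.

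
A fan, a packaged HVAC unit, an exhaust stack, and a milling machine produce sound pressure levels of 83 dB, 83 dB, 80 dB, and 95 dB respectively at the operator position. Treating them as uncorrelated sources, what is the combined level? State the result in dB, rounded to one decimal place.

For uncorrelated sources the intensities add, so convert each level to linear form, sum, and take 10·log₁₀ of the total.
Σ 10^(L/10) = 10^(83/10) + 10^(83/10) + 10^(80/10) + 10^(95/10) = 3.661e+09.
L_total = 10·log₁₀(3.661e+09) = 95.64 dB.

95.6 dB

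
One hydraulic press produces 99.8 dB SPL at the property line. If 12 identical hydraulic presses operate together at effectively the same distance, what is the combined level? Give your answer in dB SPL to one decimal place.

L_total = L₁ + 10·log₁₀ N for N identical incoherent sources.
L_total = 99.8 + 10·log₁₀(12) = 99.8 + 10.792 = 110.59 dB SPL.

110.6 dB SPL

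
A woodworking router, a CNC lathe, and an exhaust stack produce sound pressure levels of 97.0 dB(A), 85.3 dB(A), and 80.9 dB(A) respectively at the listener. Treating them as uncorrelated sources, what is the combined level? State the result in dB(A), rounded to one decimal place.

97.4 dB(A)

For uncorrelated sources the intensities add, so convert each level to linear form, sum, and take 10·log₁₀ of the total.
Σ 10^(L/10) = 10^(97.0/10) + 10^(85.3/10) + 10^(80.9/10) = 5.474e+09.
L_total = 10·log₁₀(5.474e+09) = 97.38 dB(A).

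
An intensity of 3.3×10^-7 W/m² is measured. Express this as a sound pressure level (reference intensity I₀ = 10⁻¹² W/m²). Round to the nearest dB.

I/I₀ = 3.3×10^-7/10⁻¹² = 3.3×10^5, and L = 10·log₁₀(I/I₀).
L = 10·(0.5185 + 5) = 55.19 dB.

55 dB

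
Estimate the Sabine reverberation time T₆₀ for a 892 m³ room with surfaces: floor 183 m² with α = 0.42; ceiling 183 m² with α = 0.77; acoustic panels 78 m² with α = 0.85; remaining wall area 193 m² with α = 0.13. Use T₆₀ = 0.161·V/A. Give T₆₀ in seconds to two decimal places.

0.46 s

A = Σ Sᵢαᵢ = 183·0.42 + 183·0.77 + 78·0.85 + 193·0.13 = 309.16 m².
T₆₀ = 0.161·V/A = 0.161·892/309.16 = 0.465 s.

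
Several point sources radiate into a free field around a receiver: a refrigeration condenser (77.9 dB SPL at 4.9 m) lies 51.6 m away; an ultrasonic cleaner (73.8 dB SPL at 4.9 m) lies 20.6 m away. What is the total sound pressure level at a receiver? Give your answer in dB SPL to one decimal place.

First find each source's level at the receiver (point-source: −20·log₁₀(r/r_ref)), then combine on an intensity basis.
refrigeration condenser: 77.9 − 20·log₁₀(51.6/4.9) = 77.9 − 20.45 = 57.45 dB SPL.
ultrasonic cleaner: 73.8 − 20·log₁₀(20.6/4.9) = 73.8 − 12.47 = 61.33 dB SPL.
Σ 10^(L/10) = 1.913e+06 → L_total = 10·log₁₀(1.913e+06) = 62.82 dB SPL.

62.8 dB SPL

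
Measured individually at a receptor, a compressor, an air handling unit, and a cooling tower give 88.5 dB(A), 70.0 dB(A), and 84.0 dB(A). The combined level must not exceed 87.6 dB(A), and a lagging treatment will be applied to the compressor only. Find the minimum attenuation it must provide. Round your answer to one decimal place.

3.5 dB

The untreated sources together contribute 10^(70.0/10) + 10^(84.0/10) = 2.612e+08, i.e. 84.17 dB(A).
To meet 87.6 dB(A) overall, the treated compressor may contribute at most 10^(87.6/10) − 2.612e+08 = 3.143e+08, i.e. 84.97 dB(A).
Required insertion loss = 88.5 − 84.97 = 3.53 dB.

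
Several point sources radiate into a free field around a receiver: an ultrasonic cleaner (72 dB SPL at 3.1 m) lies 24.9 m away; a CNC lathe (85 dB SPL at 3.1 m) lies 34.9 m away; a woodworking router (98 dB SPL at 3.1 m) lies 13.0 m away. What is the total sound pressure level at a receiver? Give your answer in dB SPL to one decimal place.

85.6 dB SPL

Apply inverse-square spreading to bring every level to the receiver, then sum 10^(L/10).
ultrasonic cleaner: 72 − 20·log₁₀(24.9/3.1) = 72 − 18.10 = 53.90 dB SPL.
CNC lathe: 85 − 20·log₁₀(34.9/3.1) = 85 − 21.03 = 63.97 dB SPL.
woodworking router: 98 − 20·log₁₀(13.0/3.1) = 98 − 12.45 = 85.55 dB SPL.
Σ 10^(L/10) = 3.615e+08 → L_total = 10·log₁₀(3.615e+08) = 85.58 dB SPL.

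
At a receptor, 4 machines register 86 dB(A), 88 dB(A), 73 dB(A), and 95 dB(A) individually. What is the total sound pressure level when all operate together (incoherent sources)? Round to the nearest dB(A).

96 dB(A)

For uncorrelated sources the intensities add, so convert each level to linear form, sum, and take 10·log₁₀ of the total.
Σ 10^(L/10) = 10^(86/10) + 10^(88/10) + 10^(73/10) + 10^(95/10) = 4.211e+09.
L_total = 10·log₁₀(4.211e+09) = 96.24 dB(A).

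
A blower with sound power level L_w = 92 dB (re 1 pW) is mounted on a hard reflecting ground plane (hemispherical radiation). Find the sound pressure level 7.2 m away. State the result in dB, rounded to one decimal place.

66.9 dB

The power spreads over a hemisphere of area 2π·r², so L_p = L_w − 10·log₁₀(2π·r²).
2π·r² = 325.7 m², 10·log₁₀ of that is 25.128 dB.
L_p = 92 − 25.128 = 66.87 dB.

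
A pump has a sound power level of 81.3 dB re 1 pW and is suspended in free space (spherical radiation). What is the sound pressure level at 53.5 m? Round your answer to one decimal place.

35.7 dB

L_p = L_w − 10·log₁₀(4π·r²) with r = 53.5 m.
4π·r² = 3.597e+04 m², 10·log₁₀ of that is 45.559 dB.
L_p = 81.3 − 45.559 = 35.74 dB.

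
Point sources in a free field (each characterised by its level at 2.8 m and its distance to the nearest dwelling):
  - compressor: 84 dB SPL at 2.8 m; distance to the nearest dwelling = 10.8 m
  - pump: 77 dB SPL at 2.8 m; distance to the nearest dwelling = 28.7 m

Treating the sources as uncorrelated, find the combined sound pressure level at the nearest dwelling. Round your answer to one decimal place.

72.4 dB SPL

Propagate each source to the receiver with L = L_ref − 20·log₁₀(r/r_ref), then add intensities.
compressor: 84 − 20·log₁₀(10.8/2.8) = 84 − 11.73 = 72.27 dB SPL.
pump: 77 − 20·log₁₀(28.7/2.8) = 77 − 20.21 = 56.79 dB SPL.
Σ 10^(L/10) = 1.736e+07 → L_total = 10·log₁₀(1.736e+07) = 72.40 dB SPL.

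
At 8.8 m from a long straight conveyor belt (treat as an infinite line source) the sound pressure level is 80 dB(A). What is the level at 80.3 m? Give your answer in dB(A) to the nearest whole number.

70 dB(A)

Cylindrical spreading from a line source gives a 10·log₁₀(r₂/r₁) drop.
L₂ = 80 − 10·log₁₀(80.3/8.8) = 80 − 9.602 = 70.40 dB(A).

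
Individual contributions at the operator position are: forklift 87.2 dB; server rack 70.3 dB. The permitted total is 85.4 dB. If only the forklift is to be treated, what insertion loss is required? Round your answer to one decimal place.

1.9 dB

The untreated sources together contribute 10^(70.3/10) = 1.072e+07, i.e. 70.30 dB.
The limit corresponds to 10^(85.4/10) = 3.467e+08; subtracting the fixed part leaves 3.360e+08 for the forklift, i.e. 85.26 dB.
So the forklift must be reduced from 87.2 to 85.26 dB: IL = 1.94 dB.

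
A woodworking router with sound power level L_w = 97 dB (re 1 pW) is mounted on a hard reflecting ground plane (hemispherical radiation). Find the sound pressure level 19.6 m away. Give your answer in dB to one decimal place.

63.2 dB

Free-field hemispherical radiation: L_p = L_w − 10·log₁₀(2π·r²), r = 19.6 m.
2π·r² = 2414 m², 10·log₁₀ of that is 33.827 dB.
L_p = 97 − 33.827 = 63.17 dB.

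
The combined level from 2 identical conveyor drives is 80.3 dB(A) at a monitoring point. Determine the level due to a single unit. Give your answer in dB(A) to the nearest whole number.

For N identical incoherent sources L_total = L₁ + 10·log₁₀ N, so L₁ = 80.3 − 10·log₁₀(2) = 80.3 − 3.010.

77 dB(A)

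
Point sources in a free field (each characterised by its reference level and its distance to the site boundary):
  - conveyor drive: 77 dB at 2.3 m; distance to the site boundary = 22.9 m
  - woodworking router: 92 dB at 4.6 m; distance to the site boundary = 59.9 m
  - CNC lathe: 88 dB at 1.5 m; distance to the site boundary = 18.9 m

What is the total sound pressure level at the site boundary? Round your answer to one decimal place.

71.4 dB

First find each source's level at the receiver (point-source: −20·log₁₀(r/r_ref)), then combine on an intensity basis.
conveyor drive: 77 − 20·log₁₀(22.9/2.3) = 77 − 19.96 = 57.04 dB.
woodworking router: 92 − 20·log₁₀(59.9/4.6) = 92 − 22.29 = 69.71 dB.
CNC lathe: 88 − 20·log₁₀(18.9/1.5) = 88 − 22.01 = 65.99 dB.
Σ 10^(L/10) = 1.383e+07 → L_total = 10·log₁₀(1.383e+07) = 71.41 dB.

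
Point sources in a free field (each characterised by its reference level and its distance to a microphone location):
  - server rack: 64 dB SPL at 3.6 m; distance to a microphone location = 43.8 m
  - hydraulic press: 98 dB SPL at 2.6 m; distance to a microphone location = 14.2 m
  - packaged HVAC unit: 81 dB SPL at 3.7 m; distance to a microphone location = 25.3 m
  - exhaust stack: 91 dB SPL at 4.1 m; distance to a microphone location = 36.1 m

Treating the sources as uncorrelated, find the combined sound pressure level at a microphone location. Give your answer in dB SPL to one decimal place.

83.6 dB SPL

Apply inverse-square spreading to bring every level to the receiver, then sum 10^(L/10).
server rack: 64 − 20·log₁₀(43.8/3.6) = 64 − 21.70 = 42.30 dB SPL.
hydraulic press: 98 − 20·log₁₀(14.2/2.6) = 98 − 14.75 = 83.25 dB SPL.
packaged HVAC unit: 81 − 20·log₁₀(25.3/3.7) = 81 − 16.70 = 64.30 dB SPL.
exhaust stack: 91 − 20·log₁₀(36.1/4.1) = 91 − 18.89 = 72.11 dB SPL.
Σ 10^(L/10) = 2.305e+08 → L_total = 10·log₁₀(2.305e+08) = 83.63 dB SPL.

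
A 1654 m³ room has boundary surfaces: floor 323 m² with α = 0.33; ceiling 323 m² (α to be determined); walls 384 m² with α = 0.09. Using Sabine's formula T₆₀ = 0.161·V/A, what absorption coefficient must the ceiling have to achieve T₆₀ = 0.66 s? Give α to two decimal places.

0.81

Required total absorption A = 0.161·1654/0.66 = 403.48 m².
Absorption from the other surfaces = 323·0.33 + 384·0.09 = 141.15 m², so the ceiling must supply 262.33 m² over 323 m².
α = 262.33/323 = 0.812.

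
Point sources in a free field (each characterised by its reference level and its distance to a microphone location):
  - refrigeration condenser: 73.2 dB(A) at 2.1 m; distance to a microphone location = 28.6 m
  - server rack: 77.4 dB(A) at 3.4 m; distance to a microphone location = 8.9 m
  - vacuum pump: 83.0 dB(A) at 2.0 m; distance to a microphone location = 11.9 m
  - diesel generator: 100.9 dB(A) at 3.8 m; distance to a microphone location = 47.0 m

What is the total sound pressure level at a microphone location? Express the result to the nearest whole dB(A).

First find each source's level at the receiver (point-source: −20·log₁₀(r/r_ref)), then combine on an intensity basis.
refrigeration condenser: 73.2 − 20·log₁₀(28.6/2.1) = 73.2 − 22.68 = 50.52 dB(A).
server rack: 77.4 − 20·log₁₀(8.9/3.4) = 77.4 − 8.36 = 69.04 dB(A).
vacuum pump: 83.0 − 20·log₁₀(11.9/2.0) = 83.0 − 15.49 = 67.51 dB(A).
diesel generator: 100.9 − 20·log₁₀(47.0/3.8) = 100.9 − 21.85 = 79.05 dB(A).
Σ 10^(L/10) = 9.419e+07 → L_total = 10·log₁₀(9.419e+07) = 79.74 dB(A).

80 dB(A)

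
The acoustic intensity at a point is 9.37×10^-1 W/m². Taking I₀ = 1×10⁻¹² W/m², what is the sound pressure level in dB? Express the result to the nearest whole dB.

L = 10·log₁₀(I/I₀) = 10·log₁₀(9.37×10^-1/10⁻¹²) = 10·log₁₀(9.37×10^11).
L = 10·(0.9717 + 11) = 119.72 dB.

120 dB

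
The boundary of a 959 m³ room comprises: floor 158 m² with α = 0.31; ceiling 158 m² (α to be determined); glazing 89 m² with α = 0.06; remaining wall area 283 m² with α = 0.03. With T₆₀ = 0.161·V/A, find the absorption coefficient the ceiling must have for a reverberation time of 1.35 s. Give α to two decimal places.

0.33

A = 0.161·V/T₆₀ = 0.161·959/1.35 = 114.37 m² sabins.
Absorption from the other surfaces = 158·0.31 + 89·0.06 + 283·0.03 = 62.81 m², so the ceiling must supply 51.56 m² over 158 m².
α = 51.56/158 = 0.326.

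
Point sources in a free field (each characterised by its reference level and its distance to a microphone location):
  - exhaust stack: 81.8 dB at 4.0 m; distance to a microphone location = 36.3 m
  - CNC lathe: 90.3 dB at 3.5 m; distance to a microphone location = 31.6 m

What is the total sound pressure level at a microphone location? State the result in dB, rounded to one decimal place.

First find each source's level at the receiver (point-source: −20·log₁₀(r/r_ref)), then combine on an intensity basis.
exhaust stack: 81.8 − 20·log₁₀(36.3/4.0) = 81.8 − 19.16 = 62.64 dB.
CNC lathe: 90.3 − 20·log₁₀(31.6/3.5) = 90.3 − 19.11 = 71.19 dB.
Σ 10^(L/10) = 1.498e+07 → L_total = 10·log₁₀(1.498e+07) = 71.76 dB.

71.8 dB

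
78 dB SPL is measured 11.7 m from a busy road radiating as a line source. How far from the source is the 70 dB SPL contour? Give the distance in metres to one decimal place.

The 8.0 dB drop corresponds to a distance ratio of 10^(8.0/10) for a line source.
r₂ = 11.7·10^((78−70)/10) = 11.7·10^(8.0/10) = 73.82 m.

73.8 m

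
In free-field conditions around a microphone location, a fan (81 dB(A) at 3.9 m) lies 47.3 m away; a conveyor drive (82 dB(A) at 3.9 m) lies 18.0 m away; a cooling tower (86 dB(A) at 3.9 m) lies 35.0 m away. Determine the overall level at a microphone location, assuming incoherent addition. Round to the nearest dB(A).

71 dB(A)

First find each source's level at the receiver (point-source: −20·log₁₀(r/r_ref)), then combine on an intensity basis.
fan: 81 − 20·log₁₀(47.3/3.9) = 81 − 21.68 = 59.32 dB(A).
conveyor drive: 82 − 20·log₁₀(18.0/3.9) = 82 − 13.28 = 68.72 dB(A).
cooling tower: 86 − 20·log₁₀(35.0/3.9) = 86 − 19.06 = 66.94 dB(A).
Σ 10^(L/10) = 1.324e+07 → L_total = 10·log₁₀(1.324e+07) = 71.22 dB(A).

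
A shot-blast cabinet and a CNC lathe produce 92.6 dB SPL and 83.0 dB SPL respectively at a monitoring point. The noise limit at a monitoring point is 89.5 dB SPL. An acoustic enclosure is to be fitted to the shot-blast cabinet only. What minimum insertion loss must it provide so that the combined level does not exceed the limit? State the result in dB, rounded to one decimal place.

The untreated sources together contribute 10^(83.0/10) = 1.995e+08, i.e. 83.00 dB SPL.
The limit corresponds to 10^(89.5/10) = 8.913e+08; subtracting the fixed part leaves 6.917e+08 for the shot-blast cabinet, i.e. 88.40 dB SPL.
Required insertion loss = 92.6 − 88.40 = 4.20 dB.

4.2 dB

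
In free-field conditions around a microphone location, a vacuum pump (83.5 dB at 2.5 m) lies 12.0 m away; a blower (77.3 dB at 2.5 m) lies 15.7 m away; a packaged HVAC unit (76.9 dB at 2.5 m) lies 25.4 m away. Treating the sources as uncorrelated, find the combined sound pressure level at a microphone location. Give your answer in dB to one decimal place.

70.6 dB

First find each source's level at the receiver (point-source: −20·log₁₀(r/r_ref)), then combine on an intensity basis.
vacuum pump: 83.5 − 20·log₁₀(12.0/2.5) = 83.5 − 13.62 = 69.88 dB.
blower: 77.3 − 20·log₁₀(15.7/2.5) = 77.3 − 15.96 = 61.34 dB.
packaged HVAC unit: 76.9 − 20·log₁₀(25.4/2.5) = 76.9 − 20.14 = 56.76 dB.
Σ 10^(L/10) = 1.155e+07 → L_total = 10·log₁₀(1.155e+07) = 70.63 dB.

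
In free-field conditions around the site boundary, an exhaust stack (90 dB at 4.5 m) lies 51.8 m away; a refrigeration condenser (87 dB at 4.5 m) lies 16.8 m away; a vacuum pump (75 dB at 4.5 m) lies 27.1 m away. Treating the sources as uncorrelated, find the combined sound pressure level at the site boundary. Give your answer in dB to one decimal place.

First find each source's level at the receiver (point-source: −20·log₁₀(r/r_ref)), then combine on an intensity basis.
exhaust stack: 90 − 20·log₁₀(51.8/4.5) = 90 − 21.22 = 68.78 dB.
refrigeration condenser: 87 − 20·log₁₀(16.8/4.5) = 87 − 11.44 = 75.56 dB.
vacuum pump: 75 − 20·log₁₀(27.1/4.5) = 75 − 15.60 = 59.40 dB.
Σ 10^(L/10) = 4.438e+07 → L_total = 10·log₁₀(4.438e+07) = 76.47 dB.

76.5 dB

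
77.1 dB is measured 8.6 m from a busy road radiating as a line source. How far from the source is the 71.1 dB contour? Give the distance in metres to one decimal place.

The 6.0 dB drop corresponds to a distance ratio of 10^(6.0/10) for a line source.
r₂ = 8.6·10^((77.1−71.1)/10) = 8.6·10^(6.0/10) = 34.24 m.

34.2 m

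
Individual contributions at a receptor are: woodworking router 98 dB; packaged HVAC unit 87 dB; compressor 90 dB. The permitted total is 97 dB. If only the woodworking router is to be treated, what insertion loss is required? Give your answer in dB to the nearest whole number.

The untreated sources together contribute 10^(87/10) + 10^(90/10) = 1.501e+09, i.e. 91.76 dB.
The limit corresponds to 10^(97/10) = 5.012e+09; subtracting the fixed part leaves 3.511e+09 for the woodworking router, i.e. 95.45 dB.
So the woodworking router must be reduced from 98 to 95.45 dB: IL = 2.55 dB.

3 dB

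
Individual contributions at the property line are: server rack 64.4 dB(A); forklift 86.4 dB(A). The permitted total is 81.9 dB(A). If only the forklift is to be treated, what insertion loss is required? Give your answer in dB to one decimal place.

The untreated sources together contribute 10^(64.4/10) = 2.754e+06, i.e. 64.40 dB(A).
To meet 81.9 dB(A) overall, the treated forklift may contribute at most 10^(81.9/10) − 2.754e+06 = 1.521e+08, i.e. 81.82 dB(A).
Required insertion loss = 86.4 − 81.82 = 4.58 dB.

4.6 dB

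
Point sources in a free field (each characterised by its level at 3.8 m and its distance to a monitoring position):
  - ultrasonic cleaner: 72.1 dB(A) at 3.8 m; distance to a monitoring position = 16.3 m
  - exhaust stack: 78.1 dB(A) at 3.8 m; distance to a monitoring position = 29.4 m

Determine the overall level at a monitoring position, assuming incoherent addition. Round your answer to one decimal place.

Propagate each source to the receiver with L = L_ref − 20·log₁₀(r/r_ref), then add intensities.
ultrasonic cleaner: 72.1 − 20·log₁₀(16.3/3.8) = 72.1 − 12.65 = 59.45 dB(A).
exhaust stack: 78.1 − 20·log₁₀(29.4/3.8) = 78.1 − 17.77 = 60.33 dB(A).
Σ 10^(L/10) = 1.960e+06 → L_total = 10·log₁₀(1.960e+06) = 62.92 dB(A).

62.9 dB(A)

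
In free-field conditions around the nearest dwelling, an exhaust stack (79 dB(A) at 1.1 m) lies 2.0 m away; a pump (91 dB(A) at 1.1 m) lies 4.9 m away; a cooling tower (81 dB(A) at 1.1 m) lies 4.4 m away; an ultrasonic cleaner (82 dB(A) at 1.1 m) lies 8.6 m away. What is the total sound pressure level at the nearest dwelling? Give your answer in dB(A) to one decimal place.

79.9 dB(A)

First find each source's level at the receiver (point-source: −20·log₁₀(r/r_ref)), then combine on an intensity basis.
exhaust stack: 79 − 20·log₁₀(2.0/1.1) = 79 − 5.19 = 73.81 dB(A).
pump: 91 − 20·log₁₀(4.9/1.1) = 91 − 12.98 = 78.02 dB(A).
cooling tower: 81 − 20·log₁₀(4.4/1.1) = 81 − 12.04 = 68.96 dB(A).
ultrasonic cleaner: 82 − 20·log₁₀(8.6/1.1) = 82 − 17.86 = 64.14 dB(A).
Σ 10^(L/10) = 9.793e+07 → L_total = 10·log₁₀(9.793e+07) = 79.91 dB(A).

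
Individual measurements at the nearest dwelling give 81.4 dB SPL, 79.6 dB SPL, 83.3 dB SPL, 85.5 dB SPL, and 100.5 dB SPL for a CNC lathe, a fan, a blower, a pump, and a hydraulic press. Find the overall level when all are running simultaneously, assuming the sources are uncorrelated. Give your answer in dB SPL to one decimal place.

100.8 dB SPL

For uncorrelated sources the intensities add, so convert each level to linear form, sum, and take 10·log₁₀ of the total.
Σ 10^(L/10) = 10^(81.4/10) + 10^(79.6/10) + 10^(83.3/10) + 10^(85.5/10) + 10^(100.5/10) = 1.202e+10.
L_total = 10·log₁₀(1.202e+10) = 100.80 dB SPL.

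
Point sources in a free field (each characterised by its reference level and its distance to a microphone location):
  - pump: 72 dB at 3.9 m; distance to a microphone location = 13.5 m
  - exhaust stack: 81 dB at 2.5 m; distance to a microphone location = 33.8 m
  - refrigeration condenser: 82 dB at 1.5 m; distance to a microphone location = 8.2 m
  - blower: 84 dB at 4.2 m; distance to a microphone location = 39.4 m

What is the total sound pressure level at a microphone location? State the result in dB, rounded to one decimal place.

70.1 dB

Apply inverse-square spreading to bring every level to the receiver, then sum 10^(L/10).
pump: 72 − 20·log₁₀(13.5/3.9) = 72 − 10.79 = 61.21 dB.
exhaust stack: 81 − 20·log₁₀(33.8/2.5) = 81 − 22.62 = 58.38 dB.
refrigeration condenser: 82 − 20·log₁₀(8.2/1.5) = 82 − 14.75 = 67.25 dB.
blower: 84 − 20·log₁₀(39.4/4.2) = 84 − 19.44 = 64.56 dB.
Σ 10^(L/10) = 1.017e+07 → L_total = 10·log₁₀(1.017e+07) = 70.07 dB.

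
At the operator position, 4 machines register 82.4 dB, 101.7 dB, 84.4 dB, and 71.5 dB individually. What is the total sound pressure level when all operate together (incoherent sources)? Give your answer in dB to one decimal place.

For uncorrelated sources the intensities add, so convert each level to linear form, sum, and take 10·log₁₀ of the total.
Σ 10^(L/10) = 10^(82.4/10) + 10^(101.7/10) + 10^(84.4/10) + 10^(71.5/10) = 1.525e+10.
L_total = 10·log₁₀(1.525e+10) = 101.83 dB.

101.8 dB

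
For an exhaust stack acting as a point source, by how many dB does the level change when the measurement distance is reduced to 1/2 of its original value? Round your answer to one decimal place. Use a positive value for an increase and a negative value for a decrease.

Point-source spreading: ΔL = −20·log₁₀(r₂/r₁).
ΔL = −20·log₁₀(0.5) = +6.02 dB.

+6.0 dB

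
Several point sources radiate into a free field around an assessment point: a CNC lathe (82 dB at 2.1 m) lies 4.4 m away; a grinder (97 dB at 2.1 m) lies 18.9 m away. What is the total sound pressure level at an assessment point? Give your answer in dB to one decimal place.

Propagate each source to the receiver with L = L_ref − 20·log₁₀(r/r_ref), then add intensities.
CNC lathe: 82 − 20·log₁₀(4.4/2.1) = 82 − 6.42 = 75.58 dB.
grinder: 97 − 20·log₁₀(18.9/2.1) = 97 − 19.08 = 77.92 dB.
Σ 10^(L/10) = 9.798e+07 → L_total = 10·log₁₀(9.798e+07) = 79.91 dB.

79.9 dB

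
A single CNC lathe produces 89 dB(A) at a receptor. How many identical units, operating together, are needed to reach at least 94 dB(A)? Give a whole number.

Need L₁ + 10·log₁₀ N ≥ 94, i.e. log₁₀ N ≥ 0.50.
N ≥ 10^(5.0/10) = 3.162, so N = 4.

4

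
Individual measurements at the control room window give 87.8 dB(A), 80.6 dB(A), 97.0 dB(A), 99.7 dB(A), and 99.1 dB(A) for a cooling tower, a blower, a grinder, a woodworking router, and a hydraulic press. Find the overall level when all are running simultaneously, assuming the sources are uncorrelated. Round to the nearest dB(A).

104 dB(A)

Incoherent sources combine by intensity addition: L_total = 10·log₁₀(Σ 10^(L_i/10)).
Σ 10^(L/10) = 10^(87.8/10) + 10^(80.6/10) + 10^(97.0/10) + 10^(99.7/10) + 10^(99.1/10) = 2.319e+10.
L_total = 10·log₁₀(2.319e+10) = 103.65 dB(A).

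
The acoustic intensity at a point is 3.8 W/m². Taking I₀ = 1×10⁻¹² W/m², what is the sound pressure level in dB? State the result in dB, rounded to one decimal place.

L = 10·log₁₀(I/I₀) = 10·log₁₀(3.8/10⁻¹²) = 10·log₁₀(3.8×10^12).
L = 10·(0.5798 + 12) = 125.80 dB.

125.8 dB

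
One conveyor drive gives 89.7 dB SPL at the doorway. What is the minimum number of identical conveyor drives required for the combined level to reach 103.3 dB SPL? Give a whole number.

N identical sources give L₁ + 10·log₁₀ N, so require 10·log₁₀ N ≥ 103.3 − 89.7 = 13.6 dB.
N ≥ 10^(13.6/10) = 22.909, so N = 23.

23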